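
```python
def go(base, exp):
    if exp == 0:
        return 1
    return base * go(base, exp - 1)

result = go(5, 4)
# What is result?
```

go(5, 4) = 5 * 5 * 5 * 5 = 625

Answer: 625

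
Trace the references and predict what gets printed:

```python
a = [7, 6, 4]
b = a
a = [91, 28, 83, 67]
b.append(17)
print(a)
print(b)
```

Key concept: rebinding vs mutation: a is rebound to a new list, b still points at the original.
Step by step:
`a = [7, 6, 4]` → a = [7, 6, 4]
`b = a` → b = [7, 6, 4] (same object as a)
`a = [91, 28, 83, 67]` → a = [91, 28, 83, 67]
`b.append(17)` → b = [7, 6, 4, 17]
`print(a)` → prints [91, 28, 83, 67]
`print(b)` → prints [7, 6, 4, 17]

Answer:
[91, 28, 83, 67]
[7, 6, 4, 17]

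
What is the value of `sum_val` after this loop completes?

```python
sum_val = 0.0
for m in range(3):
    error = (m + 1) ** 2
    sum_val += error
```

Sum of squared losses 1² + 2² + ... + 3²
`sum_val` takes the values: 0.0 → 1.0 → 5.0 → 14.0

Answer: 14.0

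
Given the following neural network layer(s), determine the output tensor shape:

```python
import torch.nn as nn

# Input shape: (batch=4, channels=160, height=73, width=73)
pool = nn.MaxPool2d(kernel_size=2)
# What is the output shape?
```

Input: (4, 160, 73, 73) -> Output: (4, 160, 36, 36)

Answer: (4, 160, 36, 36)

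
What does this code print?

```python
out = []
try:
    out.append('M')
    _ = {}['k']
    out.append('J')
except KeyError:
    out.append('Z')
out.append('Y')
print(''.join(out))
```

Execution trace: 'M' (try body) → 'Z' (except KeyError) → 'Y' (after the try/except). Output: MZY

Answer: MZY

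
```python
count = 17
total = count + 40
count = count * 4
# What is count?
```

Trace:
`count = 17` → count = 17
`total = count + 40` → total = 57
`count = count * 4` → count = 68
So count = 68

Answer: 68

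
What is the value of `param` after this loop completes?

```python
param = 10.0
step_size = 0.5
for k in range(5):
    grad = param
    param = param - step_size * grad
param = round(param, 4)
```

Gradient descent: w = 10.0 * (1 - 0.5)^5
`param` takes the values: 10.0 → 5.0 → 2.5 → 1.25 → 0.625 → 0.3125

Answer: 0.3125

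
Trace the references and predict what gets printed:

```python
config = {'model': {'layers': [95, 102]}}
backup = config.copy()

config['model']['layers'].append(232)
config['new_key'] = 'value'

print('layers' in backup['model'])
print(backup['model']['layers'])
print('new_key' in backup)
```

Key concept: shallow copy gotcha with nested dict.
Step by step:
`config = {'model': {'layers': [95, 102]}}` → config = {'model': {'layers': [95, 102]}}
`backup = config.copy()` → backup = {'model': {'layers': [95, 102]}}
`config['model']['layers'].append(232)` → config = {'model': {'layers': [95, 102, 232]}}; backup = {'model': {'layers': [95, 102, 232]}}
`config['new_key'] = 'value'` → config = {'model': {'layers': [95, 102, 232]}, 'new_key': 'value'}
`print('layers' in backup['model'])` → prints True
`print(backup['model']['layers'])` → prints [95, 102, 232]
`print('new_key' in backup)` → prints False

Answer:
True
[95, 102, 232]
False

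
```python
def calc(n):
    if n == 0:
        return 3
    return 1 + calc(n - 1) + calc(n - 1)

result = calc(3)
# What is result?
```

calc(n) = 1 + 2·calc(n-1), calc(0)=3. Closed form: (3+1)·2^3 - 1 = 31.

Answer: 31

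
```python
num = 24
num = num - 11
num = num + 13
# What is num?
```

Trace:
`num = 24` → num = 24
`num = num - 11` → num = 13
`num = num + 13` → num = 26
So num = 26

Answer: 26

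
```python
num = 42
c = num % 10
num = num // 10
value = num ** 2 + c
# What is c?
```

Trace:
`num = 42` → num = 42
`c = num % 10` → c = 2
`num = num // 10` → num = 4
`value = num ** 2 + c` → value = 18
So c = 2

Answer: 2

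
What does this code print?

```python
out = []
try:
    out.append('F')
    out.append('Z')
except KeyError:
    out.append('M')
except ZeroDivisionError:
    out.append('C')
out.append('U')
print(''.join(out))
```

Execution trace: 'F' (try body) → 'Z' (try body, no exception) → 'U' (after the try/except). Output: FZU

Answer: FZU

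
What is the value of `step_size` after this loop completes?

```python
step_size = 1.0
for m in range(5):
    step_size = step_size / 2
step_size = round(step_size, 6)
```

Halving LR 5 times: 1 / 2^5
`step_size` takes the values: 1.0 → 0.5 → 0.25 → 0.125 → 0.0625 → 0.03125

Answer: 0.03125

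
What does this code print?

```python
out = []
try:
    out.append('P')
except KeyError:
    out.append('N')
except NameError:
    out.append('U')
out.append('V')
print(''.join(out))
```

Execution trace: 'P' (try body, no exception) → 'V' (after the try/except). Output: PV

Answer: PV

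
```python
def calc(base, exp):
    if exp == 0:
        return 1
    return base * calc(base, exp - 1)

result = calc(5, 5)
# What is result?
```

calc(5, 5) = 5 * 5 * 5 * 5 * 5 = 3125

Answer: 3125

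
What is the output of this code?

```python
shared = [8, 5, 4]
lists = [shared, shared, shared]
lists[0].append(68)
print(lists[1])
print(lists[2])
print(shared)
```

Key concept: list of same reference.
Step by step:
`shared = [8, 5, 4]` → shared = [8, 5, 4]
`lists = [shared, shared, shared]` → lists = [[8, 5, 4], [8, 5, 4], [8, 5, 4]]
`lists[0].append(68)` → shared = [8, 5, 4, 68]; lists = [[8, 5, 4, 68], [8, 5, 4, 68], [8, 5, 4, 68]]
`print(lists[1])` → prints [8, 5, 4, 68]
`print(lists[2])` → prints [8, 5, 4, 68]
`print(shared)` → prints [8, 5, 4, 68]

Answer:
[8, 5, 4, 68]
[8, 5, 4, 68]
[8, 5, 4, 68]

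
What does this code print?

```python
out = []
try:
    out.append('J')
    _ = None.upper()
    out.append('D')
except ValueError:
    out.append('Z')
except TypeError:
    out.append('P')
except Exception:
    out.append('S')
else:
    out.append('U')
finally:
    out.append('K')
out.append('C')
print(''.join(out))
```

Execution trace: 'J' (try body) → 'S' (except Exception) → 'K' (finally) → 'C' (after the try/except). Output: JSKC

Answer: JSKC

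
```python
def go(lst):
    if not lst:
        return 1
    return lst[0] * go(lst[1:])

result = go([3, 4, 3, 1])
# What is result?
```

Product over [3, 4, 3, 1] = 3 * 4 * 3 * 1 = 36

Answer: 36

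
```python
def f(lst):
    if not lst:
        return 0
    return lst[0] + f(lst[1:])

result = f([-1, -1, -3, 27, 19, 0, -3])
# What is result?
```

(-1) + (-1) + (-3) + 27 + 19 + 0 + (-3) + 0 = 38

Answer: 38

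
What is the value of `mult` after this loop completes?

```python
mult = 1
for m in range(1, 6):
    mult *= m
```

5! = 120
`mult` takes the values: 1 → 2 → 6 → 24 → 120

Answer: 120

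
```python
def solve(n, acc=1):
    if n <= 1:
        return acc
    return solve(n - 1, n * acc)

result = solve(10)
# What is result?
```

Accumulator trace (n, acc): (10, 1) -> (9, 10) -> (8, 90) -> (7, 720) -> (6, 5040) -> (5, 30240) -> (4, 151200) -> (3, 604800) -> (2, 1814400) -> (1, 3628800) -> return 3628800

Answer: 3628800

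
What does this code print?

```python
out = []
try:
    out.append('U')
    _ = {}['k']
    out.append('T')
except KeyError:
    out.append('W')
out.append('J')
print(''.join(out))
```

Execution trace: 'U' (try body) → 'W' (except KeyError) → 'J' (after the try/except). Output: UWJ

Answer: UWJ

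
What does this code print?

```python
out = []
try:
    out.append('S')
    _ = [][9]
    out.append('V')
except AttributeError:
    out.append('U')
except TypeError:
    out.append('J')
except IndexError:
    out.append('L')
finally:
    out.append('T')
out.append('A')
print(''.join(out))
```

Execution trace: 'S' (try body) → 'L' (except IndexError) → 'T' (finally) → 'A' (after the try/except). Output: SLTA

Answer: SLTA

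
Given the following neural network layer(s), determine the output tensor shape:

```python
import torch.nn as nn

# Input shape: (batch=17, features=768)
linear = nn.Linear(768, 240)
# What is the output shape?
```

Input: (17, 768) -> Output: (17, 240)

Answer: (17, 240)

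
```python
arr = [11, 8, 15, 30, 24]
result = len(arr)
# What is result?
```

Trace:
`arr = [11, 8, 15, 30, 24]` → arr = [11, 8, 15, 30, 24]
`result = len(arr)` → result = 5
So result = 5

Answer: 5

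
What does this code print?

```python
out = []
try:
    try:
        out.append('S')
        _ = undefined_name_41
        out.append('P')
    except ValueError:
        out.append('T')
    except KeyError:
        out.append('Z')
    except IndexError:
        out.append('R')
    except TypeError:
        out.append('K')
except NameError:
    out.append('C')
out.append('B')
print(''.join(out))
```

Execution trace: 'S' (try body) → 'C' (outer except NameError) → 'B' (after the try/except). Output: SCB

Answer: SCB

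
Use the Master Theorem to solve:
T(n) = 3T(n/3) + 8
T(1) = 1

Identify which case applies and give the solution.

a=3, b=3, f(n)=8. log_3(3) = 1. Since c=0 < 1, Case 1 applies: T(n) = Θ(n^log_b(a)) = O(n).

Answer: O(n) - Case 1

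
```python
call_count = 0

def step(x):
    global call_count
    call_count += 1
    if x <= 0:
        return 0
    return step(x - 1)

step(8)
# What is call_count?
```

Linear recursion stepping by 1: 9 calls from x=8 down to ≤0.

Answer: 9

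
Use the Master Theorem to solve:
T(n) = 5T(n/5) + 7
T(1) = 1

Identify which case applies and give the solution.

a=5, b=5, f(n)=7. log_5(5) = 1. Since c=0 < 1, Case 1 applies: T(n) = Θ(n^log_b(a)) = O(n).

Answer: O(n) - Case 1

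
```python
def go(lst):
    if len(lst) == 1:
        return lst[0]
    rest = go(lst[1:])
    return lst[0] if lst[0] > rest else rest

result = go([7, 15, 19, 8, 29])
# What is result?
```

Recursive max over [7, 15, 19, 8, 29] = 29

Answer: 29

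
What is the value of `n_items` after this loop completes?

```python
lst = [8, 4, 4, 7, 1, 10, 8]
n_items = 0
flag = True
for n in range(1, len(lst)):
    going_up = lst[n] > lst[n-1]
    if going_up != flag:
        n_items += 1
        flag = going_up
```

Count direction changes in [8, 4, 4, 7, 1, 10, 8]
`n_items` takes the values: 0 → 1 → 2 → 3 → 4 → 5

Answer: 5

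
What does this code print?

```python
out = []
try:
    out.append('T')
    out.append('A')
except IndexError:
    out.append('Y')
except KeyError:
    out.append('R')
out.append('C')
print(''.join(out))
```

Execution trace: 'T' (try body) → 'A' (try body, no exception) → 'C' (after the try/except). Output: TAC

Answer: TAC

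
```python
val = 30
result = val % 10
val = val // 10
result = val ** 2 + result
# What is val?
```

Trace:
`val = 30` → val = 30
`result = val % 10` → result = 0
`val = val // 10` → val = 3
`result = val ** 2 + result` → result = 9
So val = 3

Answer: 3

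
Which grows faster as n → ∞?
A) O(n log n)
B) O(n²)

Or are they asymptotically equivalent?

O(n log n) vs O(n²): Higher order terms dominate.

Answer: B) O(n²) grows faster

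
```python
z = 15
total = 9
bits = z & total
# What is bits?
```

Trace:
`z = 15` → z = 15
`total = 9` → total = 9
`bits = z & total` → bits = 9
So bits = 9

Answer: 9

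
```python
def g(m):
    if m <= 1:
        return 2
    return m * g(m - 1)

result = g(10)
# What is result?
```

g(10) = 10 * 9 * 8 * 7 * 6 * 5 * 4 * 3 * 2 * 2 = 7257600

Answer: 7257600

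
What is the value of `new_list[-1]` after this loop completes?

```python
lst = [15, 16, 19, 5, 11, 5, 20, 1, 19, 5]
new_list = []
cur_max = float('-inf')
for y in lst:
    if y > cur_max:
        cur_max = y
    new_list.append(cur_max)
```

Running max ends at 20
`new_list` takes the values: [] → [15] → [15, 16] → [15, 16, 19] → [15, 16, 19, 19] → [15, 16, 19, 19, 19] → [15, 16, 19, 19, 19, 19] → [15, 16, 19, 19, 19, 19, 20] → [15, 16, 19, 19, 19, 19, 20, 20] → [15, 16, 19, 19, 19, 19, 20, 20, 20] → [15, 16, 19, 19, 19, 19, 20, 20, 20, 20]
So `new_list[-1]` = 20

Answer: 20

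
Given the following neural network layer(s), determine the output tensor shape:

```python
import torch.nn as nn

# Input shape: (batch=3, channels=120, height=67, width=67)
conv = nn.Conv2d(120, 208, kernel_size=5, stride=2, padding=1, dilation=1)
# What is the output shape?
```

Input: (3, 120, 67, 67) -> Output: (3, 208, 33, 33)

Answer: (3, 208, 33, 33)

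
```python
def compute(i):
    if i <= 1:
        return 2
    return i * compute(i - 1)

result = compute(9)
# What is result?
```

compute(9) = 9 * 8 * 7 * 6 * 5 * 4 * 3 * 2 * 2 = 725760

Answer: 725760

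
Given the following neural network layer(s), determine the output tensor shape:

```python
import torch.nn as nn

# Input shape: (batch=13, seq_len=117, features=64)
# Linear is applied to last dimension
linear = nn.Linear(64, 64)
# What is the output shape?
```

Input: (13, 117, 64) -> Output: (13, 117, 64)

Answer: (13, 117, 64)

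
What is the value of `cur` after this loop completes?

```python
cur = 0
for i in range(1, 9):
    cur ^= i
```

XOR of 1 to 8
`cur` takes the values: 0 → 1 → 3 → 0 → 4 → 1 → 7 → 0 → 8

Answer: 8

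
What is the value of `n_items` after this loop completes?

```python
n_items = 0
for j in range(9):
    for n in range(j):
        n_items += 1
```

Triangle number: 0+1+2+...+8
`n_items` takes the values: 0 → 1 → 2 → 3 → 4 → 5 → 6 → 7 → 8 → 9 → 10 → 11 → 12 → 13 → 14 → 15 → 16 → 17 → 18 → 19 → 20 → 21 → 22 → 23 → 24 → 25 → 26 → 27 → 28 → 29 → 30 → 31 → 32 → 33 → 34 → 35 → 36

Answer: 36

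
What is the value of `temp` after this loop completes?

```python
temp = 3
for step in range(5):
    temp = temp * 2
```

Multiply by 2, 5 times: 3 * 2^5 = 96
`temp` takes the values: 3 → 6 → 12 → 24 → 48 → 96

Answer: 96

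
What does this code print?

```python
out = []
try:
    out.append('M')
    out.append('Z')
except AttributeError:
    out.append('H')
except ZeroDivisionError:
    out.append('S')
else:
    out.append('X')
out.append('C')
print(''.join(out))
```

Execution trace: 'M' (try body) → 'Z' (try body, no exception) → 'X' (else) → 'C' (after the try/except). Output: MZXC

Answer: MZXC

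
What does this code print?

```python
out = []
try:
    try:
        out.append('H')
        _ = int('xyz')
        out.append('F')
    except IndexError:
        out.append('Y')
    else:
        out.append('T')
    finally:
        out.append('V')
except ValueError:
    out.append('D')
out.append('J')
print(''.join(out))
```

Execution trace: 'H' (try body) → 'V' (finally) → 'D' (outer except ValueError) → 'J' (after the try/except). Output: HVDJ

Answer: HVDJ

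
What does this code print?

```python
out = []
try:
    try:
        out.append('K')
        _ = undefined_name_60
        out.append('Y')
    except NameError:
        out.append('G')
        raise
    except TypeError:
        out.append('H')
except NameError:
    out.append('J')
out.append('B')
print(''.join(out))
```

Execution trace: 'K' (inner try body) → 'G' (inner except NameError) → 'J' (outer except NameError) → 'B' (after the try/except). Output: KGJB

Answer: KGJB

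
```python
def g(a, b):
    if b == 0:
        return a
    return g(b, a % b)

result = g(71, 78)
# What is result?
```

g(71, 78) -> g(78, 71) -> g(71, 7) -> g(7, 1) -> g(1, 0) -> 1

Answer: 1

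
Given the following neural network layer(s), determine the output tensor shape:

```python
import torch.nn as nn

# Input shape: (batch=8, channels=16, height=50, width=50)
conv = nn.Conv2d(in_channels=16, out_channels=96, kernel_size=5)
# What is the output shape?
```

Input: (8, 16, 50, 50) -> Output: (8, 96, 46, 46)

Answer: (8, 96, 46, 46)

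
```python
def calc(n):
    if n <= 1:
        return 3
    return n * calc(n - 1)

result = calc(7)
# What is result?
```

calc(7) = 7 * 6 * 5 * 4 * 3 * 2 * 3 = 15120

Answer: 15120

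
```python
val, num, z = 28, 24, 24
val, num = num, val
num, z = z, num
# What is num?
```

Trace:
`val, num, z = 28, 24, 24` → val = 28; num = 24; z = 24
`val, num = num, val` → val = 24; num = 28
`num, z = z, num` → num = 24; z = 28
So num = 24

Answer: 24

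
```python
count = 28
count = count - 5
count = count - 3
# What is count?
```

Trace:
`count = 28` → count = 28
`count = count - 5` → count = 23
`count = count - 3` → count = 20
So count = 20

Answer: 20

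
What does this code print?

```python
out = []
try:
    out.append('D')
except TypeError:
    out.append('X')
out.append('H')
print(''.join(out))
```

Execution trace: 'D' (try body, no exception) → 'H' (after the try/except). Output: DH

Answer: DH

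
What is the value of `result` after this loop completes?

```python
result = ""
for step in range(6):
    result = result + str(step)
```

Concatenate digits 0 to 5
`result` takes the values: "" → "0" → "01" → "012" → "0123" → "01234" → "012345"

Answer: "012345"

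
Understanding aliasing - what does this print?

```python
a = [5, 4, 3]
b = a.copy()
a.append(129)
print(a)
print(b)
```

Key concept: list.copy() creates independent copy.
Step by step:
`a = [5, 4, 3]` → a = [5, 4, 3]
`b = a.copy()` → b = [5, 4, 3]
`a.append(129)` → a = [5, 4, 3, 129]
`print(a)` → prints [5, 4, 3, 129]
`print(b)` → prints [5, 4, 3]

Answer:
[5, 4, 3, 129]
[5, 4, 3]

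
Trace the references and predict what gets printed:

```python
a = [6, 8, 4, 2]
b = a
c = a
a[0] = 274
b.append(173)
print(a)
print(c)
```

Key concept: multiple aliases.
Step by step:
`a = [6, 8, 4, 2]` → a = [6, 8, 4, 2]
`b = a` → b = [6, 8, 4, 2] (same object as a)
`c = a` → c = [6, 8, 4, 2] (same object as a, b)
`a[0] = 274` → a = [274, 8, 4, 2] (same object as b, c); b = [274, 8, 4, 2] (same object as a, c); c = [274, 8, 4, 2] (same object as a, b)
`b.append(173)` → a = [274, 8, 4, 2, 173] (same object as b, c); b = [274, 8, 4, 2, 173] (same object as a, c); c = [274, 8, 4, 2, 173] (same object as a, b)
`print(a)` → prints [274, 8, 4, 2, 173]
`print(c)` → prints [274, 8, 4, 2, 173]

Answer:
[274, 8, 4, 2, 173]
[274, 8, 4, 2, 173]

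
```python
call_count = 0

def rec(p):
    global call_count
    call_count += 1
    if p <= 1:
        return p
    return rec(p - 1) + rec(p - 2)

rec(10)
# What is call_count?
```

Calls(p) = 1 + Calls(p-1) + Calls(p-2); Calls(0)=Calls(1)=1. For p=10 this gives 177.

Answer: 177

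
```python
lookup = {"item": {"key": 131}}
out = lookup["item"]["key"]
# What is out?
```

Trace:
`lookup = {"item": {"key": 131}}` → lookup = {'item': {'key': 131}}
`out = lookup["item"]["key"]` → out = 131
So out = 131

Answer: 131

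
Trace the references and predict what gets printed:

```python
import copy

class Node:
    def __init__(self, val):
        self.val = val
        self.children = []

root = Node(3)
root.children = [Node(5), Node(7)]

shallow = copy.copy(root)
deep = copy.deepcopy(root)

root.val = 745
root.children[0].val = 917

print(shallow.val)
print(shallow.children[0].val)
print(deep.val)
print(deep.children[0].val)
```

Key concept: deep copy with custom objects.
Step by step:
`root = Node(3)` → root = Node(val=3, children=[])
`root.children = [Node(5), Node(7)]` → root = Node(val=3, children=[Node(val=5, children=[]), Node(val=7, children=[])])
`shallow = copy.copy(root)` → shallow = Node(val=3, children=[Node(val=5, children=[]), Node(val=7, children=[])])
`deep = copy.deepcopy(root)` → deep = Node(val=3, children=[Node(val=5, children=[]), Node(val=7, children=[])])
`root.val = 745` → root = Node(val=745, children=[Node(val=5, children=[]), Node(val=7, children=[])])
`root.children[0].val = 917` → root = Node(val=745, children=[Node(val=917, children=[]), Node(val=7, children=[])]); shallow = Node(val=3, children=[Node(val=917, children=[]), Node(val=7, children=[])])
`print(shallow.val)` → prints 3
`print(shallow.children[0].val)` → prints 917
`print(deep.val)` → prints 3
`print(deep.children[0].val)` → prints 5

Answer:
3
917
3
5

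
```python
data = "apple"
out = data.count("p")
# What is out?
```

Trace:
`data = "apple"` → data = 'apple'
`out = data.count("p")` → out = 2
So out = 2

Answer: 2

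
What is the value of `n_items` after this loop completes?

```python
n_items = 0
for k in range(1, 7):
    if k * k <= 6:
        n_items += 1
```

Count numbers where k² ≤ 6
`n_items` takes the values: 0 → 1 → 2

Answer: 2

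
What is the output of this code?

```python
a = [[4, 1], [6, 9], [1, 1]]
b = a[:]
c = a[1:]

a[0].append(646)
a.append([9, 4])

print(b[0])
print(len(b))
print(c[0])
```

Key concept: slice with nested mutation.
Step by step:
`a = [[4, 1], [6, 9], [1, 1]]` → a = [[4, 1], [6, 9], [1, 1]]
`b = a[:]` → b = [[4, 1], [6, 9], [1, 1]]
`c = a[1:]` → c = [[6, 9], [1, 1]]
`a[0].append(646)` → a = [[4, 1, 646], [6, 9], [1, 1]]; b = [[4, 1, 646], [6, 9], [1, 1]]
`a.append([9, 4])` → a = [[4, 1, 646], [6, 9], [1, 1], [9, 4]]
`print(b[0])` → prints [4, 1, 646]
`print(len(b))` → prints 3
`print(c[0])` → prints [6, 9]

Answer:
[4, 1, 646]
3
[6, 9]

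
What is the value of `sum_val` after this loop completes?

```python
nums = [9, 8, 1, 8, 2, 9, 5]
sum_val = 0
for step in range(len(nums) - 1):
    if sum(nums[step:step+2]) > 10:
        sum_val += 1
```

Count windows with sum > 10
`sum_val` takes the values: 0 → 1 → 2 → 3

Answer: 3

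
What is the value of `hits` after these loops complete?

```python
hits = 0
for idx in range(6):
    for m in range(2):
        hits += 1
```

6 * 2 = 12
`hits` takes the values: 0 → 1 → 2 → 3 → 4 → 5 → 6 → 7 → 8 → 9 → 10 → 11 → 12

Answer: 12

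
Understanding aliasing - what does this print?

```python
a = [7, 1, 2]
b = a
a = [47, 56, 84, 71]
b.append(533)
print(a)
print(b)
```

Key concept: rebinding vs mutation: a is rebound to a new list, b still points at the original.
Step by step:
`a = [7, 1, 2]` → a = [7, 1, 2]
`b = a` → b = [7, 1, 2] (same object as a)
`a = [47, 56, 84, 71]` → a = [47, 56, 84, 71]
`b.append(533)` → b = [7, 1, 2, 533]
`print(a)` → prints [47, 56, 84, 71]
`print(b)` → prints [7, 1, 2, 533]

Answer:
[47, 56, 84, 71]
[7, 1, 2, 533]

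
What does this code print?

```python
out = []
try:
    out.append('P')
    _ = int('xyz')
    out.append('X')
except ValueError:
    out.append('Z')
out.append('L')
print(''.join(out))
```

Execution trace: 'P' (try body) → 'Z' (except ValueError) → 'L' (after the try/except). Output: PZL

Answer: PZL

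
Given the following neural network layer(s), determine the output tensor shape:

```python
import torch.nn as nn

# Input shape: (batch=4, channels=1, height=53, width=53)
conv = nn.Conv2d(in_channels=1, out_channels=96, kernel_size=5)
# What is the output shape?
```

Input: (4, 1, 53, 53) -> Output: (4, 96, 49, 49)

Answer: (4, 96, 49, 49)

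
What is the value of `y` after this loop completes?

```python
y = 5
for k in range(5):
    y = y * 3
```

Multiply by 3, 5 times: 5 * 3^5 = 1215
`y` takes the values: 5 → 15 → 45 → 135 → 405 → 1215

Answer: 1215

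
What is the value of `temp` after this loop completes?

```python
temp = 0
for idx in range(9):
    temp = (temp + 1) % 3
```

Increment mod 3, 9 times = 0
`temp` takes the values: 0 → 1 → 2 → 0 → 1 → 2 → 0 → 1 → 2 → 0

Answer: 0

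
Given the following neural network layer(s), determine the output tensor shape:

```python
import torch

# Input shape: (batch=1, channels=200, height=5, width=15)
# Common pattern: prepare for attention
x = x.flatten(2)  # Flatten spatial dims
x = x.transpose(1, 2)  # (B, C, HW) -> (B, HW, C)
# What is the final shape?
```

Input: (1, 200, 5, 15) -> after flatten(2): (1, 200, 75) -> Output: (1, 75, 200)

Answer: (1, 75, 200)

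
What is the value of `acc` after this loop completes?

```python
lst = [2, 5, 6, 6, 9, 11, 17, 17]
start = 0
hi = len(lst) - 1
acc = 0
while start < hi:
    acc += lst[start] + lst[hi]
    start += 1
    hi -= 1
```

Sum of pairs from ends
`acc` takes the values: 0 → 19 → 41 → 58 → 73

Answer: 73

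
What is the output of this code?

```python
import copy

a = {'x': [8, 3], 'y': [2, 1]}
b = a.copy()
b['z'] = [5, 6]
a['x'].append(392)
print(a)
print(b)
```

Key concept: shallow copy of dict with mutable values.
Step by step:
`a = {'x': [8, 3], 'y': [2, 1]}` → a = {'x': [8, 3], 'y': [2, 1]}
`b = a.copy()` → b = {'x': [8, 3], 'y': [2, 1]}
`b['z'] = [5, 6]` → b = {'x': [8, 3], 'y': [2, 1], 'z': [5, 6]}
`a['x'].append(392)` → a = {'x': [8, 3, 392], 'y': [2, 1]}; b = {'x': [8, 3, 392], 'y': [2, 1], 'z': [5, 6]}
`print(a)` → prints {'x': [8, 3, 392], 'y': [2, 1]}
`print(b)` → prints {'x': [8, 3, 392], 'y': [2, 1], 'z': [5, 6]}

Answer:
{'x': [8, 3, 392], 'y': [2, 1]}
{'x': [8, 3, 392], 'y': [2, 1], 'z': [5, 6]}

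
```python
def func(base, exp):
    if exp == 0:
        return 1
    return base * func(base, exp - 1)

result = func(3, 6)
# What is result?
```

func(3, 6) = 3 * 3 * 3 * 3 * 3 * 3 = 729

Answer: 729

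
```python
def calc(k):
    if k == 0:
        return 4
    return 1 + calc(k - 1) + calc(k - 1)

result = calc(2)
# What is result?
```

calc(k) = 1 + 2·calc(k-1), calc(0)=4. Closed form: (4+1)·2^2 - 1 = 19.

Answer: 19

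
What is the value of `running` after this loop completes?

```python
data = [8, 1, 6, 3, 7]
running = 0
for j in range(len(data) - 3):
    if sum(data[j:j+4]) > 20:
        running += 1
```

Count windows with sum > 20
`running` takes the values: 0

Answer: 0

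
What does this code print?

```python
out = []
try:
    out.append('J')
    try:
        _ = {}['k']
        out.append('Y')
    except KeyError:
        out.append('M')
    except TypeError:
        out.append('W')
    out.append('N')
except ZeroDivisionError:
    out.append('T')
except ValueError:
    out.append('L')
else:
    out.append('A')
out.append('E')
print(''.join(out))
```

Execution trace: 'J' (try body) → 'M' (inner except KeyError) → 'N' (try body, no exception) → 'A' (else) → 'E' (after the try/except). Output: JMNAE

Answer: JMNAE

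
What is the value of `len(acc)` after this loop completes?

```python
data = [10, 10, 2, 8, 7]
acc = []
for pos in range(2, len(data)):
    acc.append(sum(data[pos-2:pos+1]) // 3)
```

Number of 3-element averages
`acc` takes the values: [] → [7] → [7, 6] → [7, 6, 5]
So `len(acc)` = 3

Answer: 3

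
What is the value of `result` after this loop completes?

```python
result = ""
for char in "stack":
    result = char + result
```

Reverse 'stack'
`result` takes the values: "" → "s" → "ts" → "ats" → "cats" → "kcats"

Answer: "kcats"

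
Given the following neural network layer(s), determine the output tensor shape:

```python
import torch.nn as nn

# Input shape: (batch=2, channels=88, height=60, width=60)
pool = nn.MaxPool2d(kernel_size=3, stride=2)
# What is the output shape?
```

Input: (2, 88, 60, 60) -> Output: (2, 88, 29, 29)

Answer: (2, 88, 29, 29)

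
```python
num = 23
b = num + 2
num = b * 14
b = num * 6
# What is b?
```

Trace:
`num = 23` → num = 23
`b = num + 2` → b = 25
`num = b * 14` → num = 350
`b = num * 6` → b = 2100
So b = 2100

Answer: 2100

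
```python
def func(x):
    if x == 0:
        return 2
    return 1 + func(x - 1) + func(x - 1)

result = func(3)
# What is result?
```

func(x) = 1 + 2·func(x-1), func(0)=2. Closed form: (2+1)·2^3 - 1 = 23.

Answer: 23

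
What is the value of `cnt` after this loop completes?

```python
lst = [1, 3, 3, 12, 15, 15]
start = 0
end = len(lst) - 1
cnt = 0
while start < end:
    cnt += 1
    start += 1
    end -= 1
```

Iterations until pointers meet (list length 6)
`cnt` takes the values: 0 → 1 → 2 → 3

Answer: 3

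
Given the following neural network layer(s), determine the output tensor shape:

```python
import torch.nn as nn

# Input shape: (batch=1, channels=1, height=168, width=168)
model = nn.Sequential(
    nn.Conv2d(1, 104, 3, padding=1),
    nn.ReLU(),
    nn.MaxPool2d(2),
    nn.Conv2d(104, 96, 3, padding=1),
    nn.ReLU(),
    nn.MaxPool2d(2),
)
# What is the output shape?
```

Input: (1, 1, 168, 168) -> after first Conv2d: (1, 104, 168, 168) -> after first MaxPool2d: (1, 104, 84, 84) -> after second Conv2d: (1, 96, 84, 84) -> Output: (1, 96, 42, 42)

Answer: (1, 96, 42, 42)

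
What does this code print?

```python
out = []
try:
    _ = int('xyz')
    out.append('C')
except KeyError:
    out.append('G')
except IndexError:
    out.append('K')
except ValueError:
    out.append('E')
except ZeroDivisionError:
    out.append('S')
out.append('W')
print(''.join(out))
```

Execution trace: 'E' (except ValueError) → 'W' (after the try/except). Output: EW

Answer: EW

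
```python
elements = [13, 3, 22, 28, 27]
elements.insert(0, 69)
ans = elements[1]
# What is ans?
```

Trace:
`elements = [13, 3, 22, 28, 27]` → elements = [13, 3, 22, 28, 27]
`elements.insert(0, 69)` → elements = [69, 13, 3, 22, 28, 27]
`ans = elements[1]` → ans = 13
So ans = 13

Answer: 13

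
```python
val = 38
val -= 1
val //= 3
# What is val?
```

Trace:
`val = 38` → val = 38
`val -= 1` → val = 37
`val //= 3` → val = 12
So val = 12

Answer: 12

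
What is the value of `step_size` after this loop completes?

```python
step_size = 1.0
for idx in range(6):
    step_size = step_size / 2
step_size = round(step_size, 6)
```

Halving LR 6 times: 1 / 2^6
`step_size` takes the values: 1.0 → 0.5 → 0.25 → 0.125 → 0.0625 → 0.03125 → 0.015625

Answer: 0.015625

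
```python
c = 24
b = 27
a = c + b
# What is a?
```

Trace:
`c = 24` → c = 24
`b = 27` → b = 27
`a = c + b` → a = 51
So a = 51

Answer: 51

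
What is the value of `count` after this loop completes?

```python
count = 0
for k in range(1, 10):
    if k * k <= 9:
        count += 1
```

Count numbers where k² ≤ 9
`count` takes the values: 0 → 1 → 2 → 3

Answer: 3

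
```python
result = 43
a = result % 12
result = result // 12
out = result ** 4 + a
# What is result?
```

Trace:
`result = 43` → result = 43
`a = result % 12` → a = 7
`result = result // 12` → result = 3
`out = result ** 4 + a` → out = 88
So result = 3

Answer: 3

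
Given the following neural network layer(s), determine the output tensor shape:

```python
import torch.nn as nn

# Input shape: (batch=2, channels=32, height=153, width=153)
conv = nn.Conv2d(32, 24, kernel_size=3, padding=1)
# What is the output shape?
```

Input: (2, 32, 153, 153) -> Output: (2, 24, 153, 153)

Answer: (2, 24, 153, 153)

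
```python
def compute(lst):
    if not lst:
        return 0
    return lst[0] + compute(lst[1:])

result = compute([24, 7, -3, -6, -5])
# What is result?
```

24 + 7 + (-3) + (-6) + (-5) + 0 = 17

Answer: 17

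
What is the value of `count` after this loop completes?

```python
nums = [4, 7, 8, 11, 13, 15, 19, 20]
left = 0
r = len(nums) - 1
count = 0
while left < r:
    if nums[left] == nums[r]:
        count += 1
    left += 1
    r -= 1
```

Count matching pairs from ends
`count` takes the values: 0

Answer: 0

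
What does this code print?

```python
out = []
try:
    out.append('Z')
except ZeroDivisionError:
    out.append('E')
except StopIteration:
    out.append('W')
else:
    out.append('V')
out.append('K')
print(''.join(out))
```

Execution trace: 'Z' (try body, no exception) → 'V' (else) → 'K' (after the try/except). Output: ZVK

Answer: ZVK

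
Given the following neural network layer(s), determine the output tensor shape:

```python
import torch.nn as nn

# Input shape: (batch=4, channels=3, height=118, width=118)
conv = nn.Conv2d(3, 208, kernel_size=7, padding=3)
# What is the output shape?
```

Input: (4, 3, 118, 118) -> Output: (4, 208, 118, 118)

Answer: (4, 208, 118, 118)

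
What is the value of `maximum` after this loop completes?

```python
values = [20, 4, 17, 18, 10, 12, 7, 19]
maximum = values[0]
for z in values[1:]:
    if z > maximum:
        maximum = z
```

Maximum of [20, 4, 17, 18, 10, 12, 7, 19]
`maximum` takes the values: 20

Answer: 20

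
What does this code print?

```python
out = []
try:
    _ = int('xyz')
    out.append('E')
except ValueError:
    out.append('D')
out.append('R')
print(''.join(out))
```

Execution trace: 'D' (except ValueError) → 'R' (after the try/except). Output: DR

Answer: DR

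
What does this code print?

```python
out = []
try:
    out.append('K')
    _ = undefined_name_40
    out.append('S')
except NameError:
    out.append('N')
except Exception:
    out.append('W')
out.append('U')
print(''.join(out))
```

Execution trace: 'K' (try body) → 'N' (except NameError) → 'U' (after the try/except). Output: KNU

Answer: KNU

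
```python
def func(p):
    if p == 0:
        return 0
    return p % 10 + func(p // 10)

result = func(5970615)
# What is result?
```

Sum of digits of 5970615: 5 + 1 + 6 + 0 + 7 + 9 + 5 = 33

Answer: 33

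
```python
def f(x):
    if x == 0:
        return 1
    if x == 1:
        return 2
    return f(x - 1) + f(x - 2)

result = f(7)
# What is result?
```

Build up from base cases: f(0)=1, f(1)=2, f(2)=3, f(3)=5, f(4)=8, f(5)=13, f(6)=21, ..., f(7)=34

Answer: 34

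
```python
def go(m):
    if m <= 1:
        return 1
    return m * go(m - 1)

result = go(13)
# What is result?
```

go(13) = 13 * 12 * 11 * 10 * 9 * 8 * 7 * 6 * 5 * 4 * 3 * 2 * 1 = 6227020800

Answer: 6227020800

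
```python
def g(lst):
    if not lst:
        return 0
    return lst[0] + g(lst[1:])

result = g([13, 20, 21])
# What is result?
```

13 + 20 + 21 + 0 = 54

Answer: 54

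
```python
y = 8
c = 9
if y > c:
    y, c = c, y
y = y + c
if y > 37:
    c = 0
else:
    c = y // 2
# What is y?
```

Trace:
`y = 8` → y = 8
`c = 9` → c = 9
`if y > c: ...` → y > c is False → no variable changes
`y = y + c` → y = 17
`if y > 37: ...` → y > 37 is False, take else branch → c = 8
So y = 17

Answer: 17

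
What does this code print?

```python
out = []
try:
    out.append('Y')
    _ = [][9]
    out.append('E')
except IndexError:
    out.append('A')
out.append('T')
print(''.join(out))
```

Execution trace: 'Y' (try body) → 'A' (except IndexError) → 'T' (after the try/except). Output: YAT

Answer: YAT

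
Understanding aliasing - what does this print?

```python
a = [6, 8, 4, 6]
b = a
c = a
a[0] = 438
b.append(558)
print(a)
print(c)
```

Key concept: multiple aliases.
Step by step:
`a = [6, 8, 4, 6]` → a = [6, 8, 4, 6]
`b = a` → b = [6, 8, 4, 6] (same object as a)
`c = a` → c = [6, 8, 4, 6] (same object as a, b)
`a[0] = 438` → a = [438, 8, 4, 6] (same object as b, c); b = [438, 8, 4, 6] (same object as a, c); c = [438, 8, 4, 6] (same object as a, b)
`b.append(558)` → a = [438, 8, 4, 6, 558] (same object as b, c); b = [438, 8, 4, 6, 558] (same object as a, c); c = [438, 8, 4, 6, 558] (same object as a, b)
`print(a)` → prints [438, 8, 4, 6, 558]
`print(c)` → prints [438, 8, 4, 6, 558]

Answer:
[438, 8, 4, 6, 558]
[438, 8, 4, 6, 558]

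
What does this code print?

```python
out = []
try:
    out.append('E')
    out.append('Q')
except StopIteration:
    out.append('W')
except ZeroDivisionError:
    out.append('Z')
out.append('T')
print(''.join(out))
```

Execution trace: 'E' (try body) → 'Q' (try body, no exception) → 'T' (after the try/except). Output: EQT

Answer: EQT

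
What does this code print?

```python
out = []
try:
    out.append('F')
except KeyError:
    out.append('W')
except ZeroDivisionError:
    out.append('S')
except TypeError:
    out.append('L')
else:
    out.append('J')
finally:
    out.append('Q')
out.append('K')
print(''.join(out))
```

Execution trace: 'F' (try body, no exception) → 'J' (else) → 'Q' (finally) → 'K' (after the try/except). Output: FJQK

Answer: FJQK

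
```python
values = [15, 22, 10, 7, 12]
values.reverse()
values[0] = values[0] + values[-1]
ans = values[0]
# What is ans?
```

Trace:
`values = [15, 22, 10, 7, 12]` → values = [15, 22, 10, 7, 12]
`values.reverse()` → values = [12, 7, 10, 22, 15]
`values[0] = values[0] + values[-1]` → values = [27, 7, 10, 22, 15]
`ans = values[0]` → ans = 27
So ans = 27

Answer: 27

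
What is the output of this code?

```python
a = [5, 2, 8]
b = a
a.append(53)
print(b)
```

Key concept: basic list aliasing.
Step by step:
`a = [5, 2, 8]` → a = [5, 2, 8]
`b = a` → b = [5, 2, 8] (same object as a)
`a.append(53)` → a = [5, 2, 8, 53] (same object as b); b = [5, 2, 8, 53] (same object as a)
`print(b)` → prints [5, 2, 8, 53]

Answer: [5, 2, 8, 53]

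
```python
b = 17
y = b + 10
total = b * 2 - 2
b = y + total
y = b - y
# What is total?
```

Trace:
`b = 17` → b = 17
`y = b + 10` → y = 27
`total = b * 2 - 2` → total = 32
`b = y + total` → b = 59
`y = b - y` → y = 32
So total = 32

Answer: 32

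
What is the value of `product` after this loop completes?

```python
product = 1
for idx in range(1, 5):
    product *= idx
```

4! = 24
`product` takes the values: 1 → 2 → 6 → 24

Answer: 24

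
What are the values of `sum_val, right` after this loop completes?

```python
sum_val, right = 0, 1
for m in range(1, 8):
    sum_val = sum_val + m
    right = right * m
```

Sum and factorial of 1 to 7
`sum_val, right` takes the values: (0, 1) → (1, 1) → (3, 1) → (3, 2) → (6, 2) → (6, 6) → (10, 6) → (10, 24) → (15, 24) → (15, 120) → (21, 120) → (21, 720) → (28, 720) → (28, 5040)

Answer: 28, 5040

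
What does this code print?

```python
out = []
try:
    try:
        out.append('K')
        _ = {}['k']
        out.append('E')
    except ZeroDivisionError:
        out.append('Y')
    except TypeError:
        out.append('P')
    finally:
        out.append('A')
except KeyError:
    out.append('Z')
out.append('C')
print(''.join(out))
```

Execution trace: 'K' (try body) → 'A' (finally) → 'Z' (outer except KeyError) → 'C' (after the try/except). Output: KAZC

Answer: KAZC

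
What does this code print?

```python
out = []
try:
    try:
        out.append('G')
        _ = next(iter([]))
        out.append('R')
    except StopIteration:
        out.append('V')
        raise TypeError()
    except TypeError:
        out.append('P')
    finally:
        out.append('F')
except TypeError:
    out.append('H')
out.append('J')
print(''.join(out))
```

Execution trace: 'G' (inner try body) → 'V' (inner except StopIteration) → 'F' (inner finally) → 'H' (outer except TypeError) → 'J' (after the try/except). Output: GVFHJ

Answer: GVFHJ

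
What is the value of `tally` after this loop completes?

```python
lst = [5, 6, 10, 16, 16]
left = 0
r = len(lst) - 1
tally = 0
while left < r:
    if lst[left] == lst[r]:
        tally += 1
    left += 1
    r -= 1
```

Count matching pairs from ends
`tally` takes the values: 0

Answer: 0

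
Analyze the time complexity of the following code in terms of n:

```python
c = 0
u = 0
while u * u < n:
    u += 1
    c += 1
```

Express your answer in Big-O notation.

Each loop level contributes: √n. Multiplying the contributions gives O(√n).

Answer: O(√n)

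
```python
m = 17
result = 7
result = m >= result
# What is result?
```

Trace:
`m = 17` → m = 17
`result = 7` → result = 7
`result = m >= result` → result = True
So result = True

Answer: True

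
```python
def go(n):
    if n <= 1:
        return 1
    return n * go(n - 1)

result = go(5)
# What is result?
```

go(5) = 5 * 4 * 3 * 2 * 1 = 120

Answer: 120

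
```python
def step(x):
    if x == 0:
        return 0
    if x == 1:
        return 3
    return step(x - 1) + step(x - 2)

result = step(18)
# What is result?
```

Build up from base cases: step(0)=0, step(1)=3, step(2)=3, step(3)=6, step(4)=9, step(5)=15, step(6)=24, ..., step(18)=7752

Answer: 7752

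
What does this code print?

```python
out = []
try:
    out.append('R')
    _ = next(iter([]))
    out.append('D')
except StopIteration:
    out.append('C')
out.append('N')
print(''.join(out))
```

Execution trace: 'R' (try body) → 'C' (except StopIteration) → 'N' (after the try/except). Output: RCN

Answer: RCN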